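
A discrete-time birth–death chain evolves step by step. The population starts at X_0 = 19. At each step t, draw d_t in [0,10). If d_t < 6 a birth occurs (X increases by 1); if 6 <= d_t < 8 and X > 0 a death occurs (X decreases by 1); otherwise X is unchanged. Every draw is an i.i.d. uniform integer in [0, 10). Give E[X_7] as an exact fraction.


109/5

X can drop by at most 1 per step and X_0 = 19 > T = 7, so X_t >= 19 − t >= 12 > 0 for every t <= 7: the floor at 0 (the 'and X > 0' condition) never binds. Hence X_7 = X_0 + Σ_{t<7} Y_t with i.i.d. increments Y_t = y(d_t) ∈ {+1, −1, 0}.
Outcome values over d=0..9: [1, 1, 1, 1, 1, 1, -1, -1, 0, 0]
Σy = 4, Σy² = 8, M = 10
μ = 4/10 = 2/5,  σ² = 8/10 − (2/5)² = 16/25
E[X_7] = 19 + 7·(2/5) = 109/5


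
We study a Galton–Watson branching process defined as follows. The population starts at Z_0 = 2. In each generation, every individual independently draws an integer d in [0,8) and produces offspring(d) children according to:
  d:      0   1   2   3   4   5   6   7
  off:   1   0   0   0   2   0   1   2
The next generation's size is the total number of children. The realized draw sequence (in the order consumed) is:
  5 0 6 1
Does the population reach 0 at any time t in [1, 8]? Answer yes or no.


yes

gen 0: Z_0=2, draws=[5, 0], offspring=[0, 1], Z_1=1
gen 1: Z_1=1, draws=[6], offspring=[1], Z_2=1
gen 2: Z_2=1, draws=[1], offspring=[0], Z_3=0
gen 3: Z_3=0, draws=[], offspring=[], Z_4=0
gen 4: Z_4=0, draws=[], offspring=[], Z_5=0
gen 5: Z_5=0, draws=[], offspring=[], Z_6=0
gen 6: Z_6=0, draws=[], offspring=[], Z_7=0
gen 7: Z_7=0, draws=[], offspring=[], Z_8=0


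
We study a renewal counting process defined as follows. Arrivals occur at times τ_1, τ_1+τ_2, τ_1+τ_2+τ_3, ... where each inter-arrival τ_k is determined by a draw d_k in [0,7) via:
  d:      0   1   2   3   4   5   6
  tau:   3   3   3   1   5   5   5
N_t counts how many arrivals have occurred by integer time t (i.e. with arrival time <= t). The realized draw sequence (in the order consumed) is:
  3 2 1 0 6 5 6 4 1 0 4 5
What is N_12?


4

draw d_1=3: τ_1=1, arrival time A_1=1
draw d_2=2: τ_2=3, arrival time A_2=4
draw d_3=1: τ_3=3, arrival time A_3=7
draw d_4=0: τ_4=3, arrival time A_4=10
draw d_5=6: τ_5=5, arrival time A_5=15
draw d_6=5: τ_6=5, arrival time A_6=20
draw d_7=6: τ_7=5, arrival time A_7=25
draw d_8=4: τ_8=5, arrival time A_8=30
draw d_9=1: τ_9=3, arrival time A_9=33
draw d_10=0: τ_10=3, arrival time A_10=36
draw d_11=4: τ_11=5, arrival time A_11=41
draw d_12=5: τ_12=5, arrival time A_12=46
N_t over t=0..12: 0:0 1:1 2:1 3:1 4:2 5:2 6:2 7:3 8:3 9:3 10:4 11:4 12:4


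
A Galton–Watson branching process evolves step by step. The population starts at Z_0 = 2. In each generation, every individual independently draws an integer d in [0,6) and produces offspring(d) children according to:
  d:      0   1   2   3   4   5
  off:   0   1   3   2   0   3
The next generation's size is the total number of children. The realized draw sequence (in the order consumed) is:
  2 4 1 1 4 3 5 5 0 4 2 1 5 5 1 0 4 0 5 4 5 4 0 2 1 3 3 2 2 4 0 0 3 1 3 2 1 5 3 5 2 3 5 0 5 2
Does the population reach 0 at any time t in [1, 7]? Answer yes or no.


gen 0: Z_0=2, draws=[2, 4], offspring=[3, 0], Z_1=3
gen 1: Z_1=3, draws=[1, 1, 4], offspring=[1, 1, 0], Z_2=2
gen 2: Z_2=2, draws=[3, 5], offspring=[2, 3], Z_3=5
gen 3: Z_3=5, draws=[5, 0, 4, 2, 1], offspring=[3, 0, 0, 3, 1], Z_4=7
gen 4: Z_4=7, draws=[5, 5, 1, 0, 4, 0, 5], offspring=[3, 3, 1, 0, 0, 0, 3], Z_5=10
gen 5: Z_5=10, draws=[4, 5, 4, 0, 2, 1, 3, 3, 2, 2], offspring=[0, 3, 0, 0, 3, 1, 2, 2, 3, 3], Z_6=17
gen 6: Z_6=17, draws=[4, 0, 0, 3, 1, 3, 2, 1, 5, 3, 5, 2, 3, 5, 0, 5, 2], offspring=[0, 0, 0, 2, 1, 2, 3, 1, 3, 2, 3, 3, 2, 3, 0, 3, 3], Z_7=31

no


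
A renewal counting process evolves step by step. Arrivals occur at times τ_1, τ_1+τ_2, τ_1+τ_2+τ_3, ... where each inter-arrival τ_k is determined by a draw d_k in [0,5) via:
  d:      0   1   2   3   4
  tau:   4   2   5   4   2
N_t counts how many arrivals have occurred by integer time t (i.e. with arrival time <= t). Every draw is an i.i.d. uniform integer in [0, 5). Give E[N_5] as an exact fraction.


Inter-arrival values over d=0..4: [4, 2, 5, 4, 2]
Each d has probability 1/5, so the pmf of τ is: f(2) = 2/5, f(4) = 2/5, f(5) = 1/5
Renewal equation for m(n) = E[N_n]: condition on τ_1 = k (if k <= n, one arrival plus a fresh copy on the remaining n−k steps): m(n) = F(n) + Σ_{k<=n} f(k)·m(n−k), where F(n) = P(τ <= n) and m(0) = 0
m(1) = F(1) = 0
m(2) = F(2) = 2/5
m(3) = F(3) = 2/5
m(4) = F(4) + f(2)·m(2) = 4/5 + 2/5·2/5 = 24/25
m(5) = F(5) + f(2)·m(3) = 1 + 2/5·2/5 = 29/25
E[N_5] = m(5) = 29/25

29/25


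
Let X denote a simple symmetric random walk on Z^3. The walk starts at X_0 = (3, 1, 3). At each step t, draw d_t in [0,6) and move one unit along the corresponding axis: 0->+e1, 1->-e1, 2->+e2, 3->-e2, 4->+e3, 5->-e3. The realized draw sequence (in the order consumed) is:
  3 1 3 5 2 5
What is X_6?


t=0: X=(3, 1, 3), d=3 → -e2, X_1=(3, 0, 3)
t=1: X=(3, 0, 3), d=1 → -e1, X_2=(2, 0, 3)
t=2: X=(2, 0, 3), d=3 → -e2, X_3=(2, -1, 3)
t=3: X=(2, -1, 3), d=5 → -e3, X_4=(2, -1, 2)
t=4: X=(2, -1, 2), d=2 → +e2, X_5=(2, 0, 2)
t=5: X=(2, 0, 2), d=5 → -e3, X_6=(2, 0, 1)

(2, 0, 1)


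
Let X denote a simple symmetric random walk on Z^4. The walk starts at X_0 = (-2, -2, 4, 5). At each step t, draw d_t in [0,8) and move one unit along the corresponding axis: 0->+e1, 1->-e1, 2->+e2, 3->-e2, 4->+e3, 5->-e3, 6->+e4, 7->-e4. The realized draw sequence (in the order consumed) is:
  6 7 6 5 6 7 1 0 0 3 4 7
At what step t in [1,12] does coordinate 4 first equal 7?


5

t=0: X=(-2, -2, 4, 5), d=6 → +e4, X_1=(-2, -2, 4, 6)
t=1: X=(-2, -2, 4, 6), d=7 → -e4, X_2=(-2, -2, 4, 5)
t=2: X=(-2, -2, 4, 5), d=6 → +e4, X_3=(-2, -2, 4, 6)
t=3: X=(-2, -2, 4, 6), d=5 → -e3, X_4=(-2, -2, 3, 6)
t=4: X=(-2, -2, 3, 6), d=6 → +e4, X_5=(-2, -2, 3, 7)
t=5: X=(-2, -2, 3, 7), d=7 → -e4, X_6=(-2, -2, 3, 6)
t=6: X=(-2, -2, 3, 6), d=1 → -e1, X_7=(-3, -2, 3, 6)
t=7: X=(-3, -2, 3, 6), d=0 → +e1, X_8=(-2, -2, 3, 6)
t=8: X=(-2, -2, 3, 6), d=0 → +e1, X_9=(-1, -2, 3, 6)
t=9: X=(-1, -2, 3, 6), d=3 → -e2, X_10=(-1, -3, 3, 6)
t=10: X=(-1, -3, 3, 6), d=4 → +e3, X_11=(-1, -3, 4, 6)
t=11: X=(-1, -3, 4, 6), d=7 → -e4, X_12=(-1, -3, 4, 5)


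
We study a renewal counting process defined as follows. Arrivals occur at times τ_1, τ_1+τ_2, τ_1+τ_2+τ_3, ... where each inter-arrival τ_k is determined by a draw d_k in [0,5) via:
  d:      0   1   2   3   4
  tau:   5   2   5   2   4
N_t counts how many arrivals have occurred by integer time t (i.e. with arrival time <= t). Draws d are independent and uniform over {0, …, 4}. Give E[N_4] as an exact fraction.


19/25

Inter-arrival values over d=0..4: [5, 2, 5, 2, 4]
Each d has probability 1/5, so the pmf of τ is: f(2) = 2/5, f(4) = 1/5, f(5) = 2/5
Renewal equation for m(n) = E[N_n]: condition on τ_1 = k (if k <= n, one arrival plus a fresh copy on the remaining n−k steps): m(n) = F(n) + Σ_{k<=n} f(k)·m(n−k), where F(n) = P(τ <= n) and m(0) = 0
m(1) = F(1) = 0
m(2) = F(2) = 2/5
m(3) = F(3) = 2/5
m(4) = F(4) + f(2)·m(2) = 3/5 + 2/5·2/5 = 19/25
E[N_4] = m(4) = 19/25


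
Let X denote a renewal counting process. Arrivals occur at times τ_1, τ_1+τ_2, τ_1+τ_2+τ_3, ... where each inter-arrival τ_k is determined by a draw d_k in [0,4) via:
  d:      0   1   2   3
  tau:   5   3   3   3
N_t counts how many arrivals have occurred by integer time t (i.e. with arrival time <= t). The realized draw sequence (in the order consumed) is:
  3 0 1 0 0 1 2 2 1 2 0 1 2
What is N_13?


draw d_1=3: τ_1=3, arrival time A_1=3
draw d_2=0: τ_2=5, arrival time A_2=8
draw d_3=1: τ_3=3, arrival time A_3=11
draw d_4=0: τ_4=5, arrival time A_4=16
draw d_5=0: τ_5=5, arrival time A_5=21
draw d_6=1: τ_6=3, arrival time A_6=24
draw d_7=2: τ_7=3, arrival time A_7=27
draw d_8=2: τ_8=3, arrival time A_8=30
draw d_9=1: τ_9=3, arrival time A_9=33
draw d_10=2: τ_10=3, arrival time A_10=36
draw d_11=0: τ_11=5, arrival time A_11=41
draw d_12=1: τ_12=3, arrival time A_12=44
draw d_13=2: τ_13=3, arrival time A_13=47
N_t over t=0..13: 0:0 1:0 2:0 3:1 4:1 5:1 6:1 7:1 8:2 9:2 10:2 11:3 12:3 13:3

3


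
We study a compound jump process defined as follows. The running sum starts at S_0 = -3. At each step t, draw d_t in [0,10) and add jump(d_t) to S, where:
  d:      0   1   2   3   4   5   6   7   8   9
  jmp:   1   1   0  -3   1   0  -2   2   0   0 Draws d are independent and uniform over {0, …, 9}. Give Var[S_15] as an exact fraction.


30

Outcome values over d=0..9: [1, 1, 0, -3, 1, 0, -2, 2, 0, 0]
Σy = 0, Σy² = 20, M = 10
μ = 0/10 = 0,  σ² = 20/10 − (0)² = 2
Independent increments: Var[S_15] = 15·σ² = 15·(2) = 30


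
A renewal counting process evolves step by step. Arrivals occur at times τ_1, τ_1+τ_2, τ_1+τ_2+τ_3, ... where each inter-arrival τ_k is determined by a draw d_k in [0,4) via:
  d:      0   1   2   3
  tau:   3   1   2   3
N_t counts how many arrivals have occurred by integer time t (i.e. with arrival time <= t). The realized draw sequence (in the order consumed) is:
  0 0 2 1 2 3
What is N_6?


draw d_1=0: τ_1=3, arrival time A_1=3
draw d_2=0: τ_2=3, arrival time A_2=6
draw d_3=2: τ_3=2, arrival time A_3=8
draw d_4=1: τ_4=1, arrival time A_4=9
draw d_5=2: τ_5=2, arrival time A_5=11
draw d_6=3: τ_6=3, arrival time A_6=14
N_t over t=0..6: 0:0 1:0 2:0 3:1 4:1 5:1 6:2

2


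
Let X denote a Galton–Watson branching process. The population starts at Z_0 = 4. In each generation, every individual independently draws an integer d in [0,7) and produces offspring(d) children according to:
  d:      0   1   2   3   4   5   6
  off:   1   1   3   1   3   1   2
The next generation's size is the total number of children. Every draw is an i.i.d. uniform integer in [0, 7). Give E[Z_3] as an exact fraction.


Outcome values over d=0..6: [1, 1, 3, 1, 3, 1, 2]
Σy = 12, Σy² = 26, M = 7
μ = 12/7 = 12/7,  σ² = 26/7 − (12/7)² = 38/49
E[Z_0] = 4
E[Z_1] = 12/7·E[Z_0] = 48/7
E[Z_2] = 12/7·E[Z_1] = 576/49
E[Z_3] = 12/7·E[Z_2] = 6912/343

6912/343


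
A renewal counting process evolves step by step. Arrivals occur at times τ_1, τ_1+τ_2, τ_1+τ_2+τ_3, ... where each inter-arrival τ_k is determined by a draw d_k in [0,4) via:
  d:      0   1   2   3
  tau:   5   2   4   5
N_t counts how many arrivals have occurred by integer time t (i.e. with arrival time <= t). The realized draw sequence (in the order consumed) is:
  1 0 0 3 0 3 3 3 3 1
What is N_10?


draw d_1=1: τ_1=2, arrival time A_1=2
draw d_2=0: τ_2=5, arrival time A_2=7
draw d_3=0: τ_3=5, arrival time A_3=12
draw d_4=3: τ_4=5, arrival time A_4=17
draw d_5=0: τ_5=5, arrival time A_5=22
draw d_6=3: τ_6=5, arrival time A_6=27
draw d_7=3: τ_7=5, arrival time A_7=32
draw d_8=3: τ_8=5, arrival time A_8=37
draw d_9=3: τ_9=5, arrival time A_9=42
draw d_10=1: τ_10=2, arrival time A_10=44
N_t over t=0..10: 0:0 1:0 2:1 3:1 4:1 5:1 6:1 7:2 8:2 9:2 10:2

2


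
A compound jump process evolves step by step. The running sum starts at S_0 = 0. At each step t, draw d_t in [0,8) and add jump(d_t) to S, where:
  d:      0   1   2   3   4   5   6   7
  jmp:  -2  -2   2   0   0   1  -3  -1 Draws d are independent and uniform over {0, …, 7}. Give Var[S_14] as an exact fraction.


Outcome values over d=0..7: [-2, -2, 2, 0, 0, 1, -3, -1]
Σy = -5, Σy² = 23, M = 8
μ = -5/8 = -5/8,  σ² = 23/8 − (-5/8)² = 159/64
Independent increments: Var[S_14] = 14·σ² = 14·(159/64) = 1113/32

1113/32


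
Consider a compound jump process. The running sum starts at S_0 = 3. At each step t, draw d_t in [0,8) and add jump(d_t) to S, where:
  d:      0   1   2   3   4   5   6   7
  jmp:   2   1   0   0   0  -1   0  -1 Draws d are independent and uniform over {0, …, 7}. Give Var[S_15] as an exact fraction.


825/64

Outcome values over d=0..7: [2, 1, 0, 0, 0, -1, 0, -1]
Σy = 1, Σy² = 7, M = 8
μ = 1/8 = 1/8,  σ² = 7/8 − (1/8)² = 55/64
Independent increments: Var[S_15] = 15·σ² = 15·(55/64) = 825/64


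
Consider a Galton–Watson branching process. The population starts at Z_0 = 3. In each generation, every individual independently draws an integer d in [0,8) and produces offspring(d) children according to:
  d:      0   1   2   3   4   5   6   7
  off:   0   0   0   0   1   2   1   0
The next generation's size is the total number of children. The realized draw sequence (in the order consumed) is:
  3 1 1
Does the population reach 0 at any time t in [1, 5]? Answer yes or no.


gen 0: Z_0=3, draws=[3, 1, 1], offspring=[0, 0, 0], Z_1=0
gen 1: Z_1=0, draws=[], offspring=[], Z_2=0
gen 2: Z_2=0, draws=[], offspring=[], Z_3=0
gen 3: Z_3=0, draws=[], offspring=[], Z_4=0
gen 4: Z_4=0, draws=[], offspring=[], Z_5=0

yes


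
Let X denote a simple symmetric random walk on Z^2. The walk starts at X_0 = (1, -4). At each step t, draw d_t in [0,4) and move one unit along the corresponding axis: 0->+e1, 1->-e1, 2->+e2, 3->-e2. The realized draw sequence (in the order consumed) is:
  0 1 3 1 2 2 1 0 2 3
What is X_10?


(0, -3)

t=0: X=(1, -4), d=0 → +e1, X_1=(2, -4)
t=1: X=(2, -4), d=1 → -e1, X_2=(1, -4)
t=2: X=(1, -4), d=3 → -e2, X_3=(1, -5)
t=3: X=(1, -5), d=1 → -e1, X_4=(0, -5)
t=4: X=(0, -5), d=2 → +e2, X_5=(0, -4)
t=5: X=(0, -4), d=2 → +e2, X_6=(0, -3)
t=6: X=(0, -3), d=1 → -e1, X_7=(-1, -3)
t=7: X=(-1, -3), d=0 → +e1, X_8=(0, -3)
t=8: X=(0, -3), d=2 → +e2, X_9=(0, -2)
t=9: X=(0, -2), d=3 → -e2, X_10=(0, -3)


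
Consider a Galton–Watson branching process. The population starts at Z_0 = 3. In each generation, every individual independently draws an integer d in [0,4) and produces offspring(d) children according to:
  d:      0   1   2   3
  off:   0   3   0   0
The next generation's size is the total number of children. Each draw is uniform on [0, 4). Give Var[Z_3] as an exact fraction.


26973/4096

Outcome values over d=0..3: [0, 3, 0, 0]
Σy = 3, Σy² = 9, M = 4
μ = 3/4 = 3/4,  σ² = 9/4 − (3/4)² = 27/16
V_0 = 0, E_0 = 3
V_1 = 27/16·E_0 + (3/4)²·V_0 = 81/16;  E_1 = 9/4
V_2 = 27/16·E_1 + (3/4)²·V_1 = 1701/256;  E_2 = 27/16
V_3 = 27/16·E_2 + (3/4)²·V_2 = 26973/4096;  E_3 = 81/64


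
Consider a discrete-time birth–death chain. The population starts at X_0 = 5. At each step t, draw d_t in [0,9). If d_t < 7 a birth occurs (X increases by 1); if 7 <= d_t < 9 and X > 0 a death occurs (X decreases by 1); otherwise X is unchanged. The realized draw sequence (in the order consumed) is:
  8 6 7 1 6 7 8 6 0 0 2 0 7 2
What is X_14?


t=0: X=5, d=8 → death, X_1=4
t=1: X=4, d=6 → birth, X_2=5
t=2: X=5, d=7 → death, X_3=4
t=3: X=4, d=1 → birth, X_4=5
t=4: X=5, d=6 → birth, X_5=6
t=5: X=6, d=7 → death, X_6=5
t=6: X=5, d=8 → death, X_7=4
t=7: X=4, d=6 → birth, X_8=5
t=8: X=5, d=0 → birth, X_9=6
t=9: X=6, d=0 → birth, X_10=7
t=10: X=7, d=2 → birth, X_11=8
t=11: X=8, d=0 → birth, X_12=9
t=12: X=9, d=7 → death, X_13=8
t=13: X=8, d=2 → birth, X_14=9

9


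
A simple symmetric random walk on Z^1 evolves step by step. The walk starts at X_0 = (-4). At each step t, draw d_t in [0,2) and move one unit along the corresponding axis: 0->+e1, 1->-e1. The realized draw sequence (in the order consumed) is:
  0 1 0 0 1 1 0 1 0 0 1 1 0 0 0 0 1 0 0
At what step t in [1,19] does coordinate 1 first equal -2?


4

t=0: X=(-4), d=0 → +e1, X_1=(-3)
t=1: X=(-3), d=1 → -e1, X_2=(-4)
t=2: X=(-4), d=0 → +e1, X_3=(-3)
t=3: X=(-3), d=0 → +e1, X_4=(-2)
t=4: X=(-2), d=1 → -e1, X_5=(-3)
t=5: X=(-3), d=1 → -e1, X_6=(-4)
t=6: X=(-4), d=0 → +e1, X_7=(-3)
t=7: X=(-3), d=1 → -e1, X_8=(-4)
t=8: X=(-4), d=0 → +e1, X_9=(-3)
t=9: X=(-3), d=0 → +e1, X_10=(-2)
t=10: X=(-2), d=1 → -e1, X_11=(-3)
t=11: X=(-3), d=1 → -e1, X_12=(-4)
t=12: X=(-4), d=0 → +e1, X_13=(-3)
t=13: X=(-3), d=0 → +e1, X_14=(-2)
t=14: X=(-2), d=0 → +e1, X_15=(-1)
t=15: X=(-1), d=0 → +e1, X_16=(0)
t=16: X=(0), d=1 → -e1, X_17=(-1)
t=17: X=(-1), d=0 → +e1, X_18=(0)
t=18: X=(0), d=0 → +e1, X_19=(1)


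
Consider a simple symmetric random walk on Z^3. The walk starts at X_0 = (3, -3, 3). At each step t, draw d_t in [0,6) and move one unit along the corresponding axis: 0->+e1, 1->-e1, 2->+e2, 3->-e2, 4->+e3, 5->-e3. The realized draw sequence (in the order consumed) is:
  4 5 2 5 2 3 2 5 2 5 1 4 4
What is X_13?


t=0: X=(3, -3, 3), d=4 → +e3, X_1=(3, -3, 4)
t=1: X=(3, -3, 4), d=5 → -e3, X_2=(3, -3, 3)
t=2: X=(3, -3, 3), d=2 → +e2, X_3=(3, -2, 3)
t=3: X=(3, -2, 3), d=5 → -e3, X_4=(3, -2, 2)
t=4: X=(3, -2, 2), d=2 → +e2, X_5=(3, -1, 2)
t=5: X=(3, -1, 2), d=3 → -e2, X_6=(3, -2, 2)
t=6: X=(3, -2, 2), d=2 → +e2, X_7=(3, -1, 2)
t=7: X=(3, -1, 2), d=5 → -e3, X_8=(3, -1, 1)
t=8: X=(3, -1, 1), d=2 → +e2, X_9=(3, 0, 1)
t=9: X=(3, 0, 1), d=5 → -e3, X_10=(3, 0, 0)
t=10: X=(3, 0, 0), d=1 → -e1, X_11=(2, 0, 0)
t=11: X=(2, 0, 0), d=4 → +e3, X_12=(2, 0, 1)
t=12: X=(2, 0, 1), d=4 → +e3, X_13=(2, 0, 2)

(2, 0, 2)


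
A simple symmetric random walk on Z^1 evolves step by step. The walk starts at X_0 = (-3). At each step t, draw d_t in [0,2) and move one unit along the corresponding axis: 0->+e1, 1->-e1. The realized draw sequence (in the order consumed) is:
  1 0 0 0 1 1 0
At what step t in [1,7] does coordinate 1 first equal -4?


t=0: X=(-3), d=1 → -e1, X_1=(-4)
t=1: X=(-4), d=0 → +e1, X_2=(-3)
t=2: X=(-3), d=0 → +e1, X_3=(-2)
t=3: X=(-2), d=0 → +e1, X_4=(-1)
t=4: X=(-1), d=1 → -e1, X_5=(-2)
t=5: X=(-2), d=1 → -e1, X_6=(-3)
t=6: X=(-3), d=0 → +e1, X_7=(-2)

1


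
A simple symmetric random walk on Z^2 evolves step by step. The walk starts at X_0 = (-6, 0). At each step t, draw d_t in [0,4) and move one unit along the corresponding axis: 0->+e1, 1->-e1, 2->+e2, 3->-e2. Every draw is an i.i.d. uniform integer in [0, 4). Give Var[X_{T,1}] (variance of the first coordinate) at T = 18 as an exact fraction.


Outcome values over d=0..3: [1, -1, 0, 0]
Σy = 0, Σy² = 2, M = 4
μ = 0/4 = 0,  σ² = 2/4 − (0)² = 1/2
Independent increments: Var[X_18] = 18·σ² = 18·(1/2) = 9

9


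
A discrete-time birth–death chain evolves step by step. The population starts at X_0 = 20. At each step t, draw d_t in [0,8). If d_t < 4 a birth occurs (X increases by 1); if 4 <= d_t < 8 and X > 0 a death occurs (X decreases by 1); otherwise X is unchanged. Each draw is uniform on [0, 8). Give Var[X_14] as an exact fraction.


14

X can drop by at most 1 per step and X_0 = 20 > T = 14, so X_t >= 20 − t >= 6 > 0 for every t <= 14: the floor at 0 (the 'and X > 0' condition) never binds. Hence X_14 = X_0 + Σ_{t<14} Y_t with i.i.d. increments Y_t = y(d_t) ∈ {+1, −1, 0}.
Outcome values over d=0..7: [1, 1, 1, 1, -1, -1, -1, -1]
Σy = 0, Σy² = 8, M = 8
μ = 0/8 = 0,  σ² = 8/8 − (0)² = 1
Independent increments: Var[X_14] = 14·σ² = 14·(1) = 14


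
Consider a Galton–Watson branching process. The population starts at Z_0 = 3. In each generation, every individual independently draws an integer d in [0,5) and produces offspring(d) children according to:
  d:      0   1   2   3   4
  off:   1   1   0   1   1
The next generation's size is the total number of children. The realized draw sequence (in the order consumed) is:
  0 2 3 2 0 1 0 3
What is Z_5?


1

gen 0: Z_0=3, draws=[0, 2, 3], offspring=[1, 0, 1], Z_1=2
gen 1: Z_1=2, draws=[2, 0], offspring=[0, 1], Z_2=1
gen 2: Z_2=1, draws=[1], offspring=[1], Z_3=1
gen 3: Z_3=1, draws=[0], offspring=[1], Z_4=1
gen 4: Z_4=1, draws=[3], offspring=[1], Z_5=1


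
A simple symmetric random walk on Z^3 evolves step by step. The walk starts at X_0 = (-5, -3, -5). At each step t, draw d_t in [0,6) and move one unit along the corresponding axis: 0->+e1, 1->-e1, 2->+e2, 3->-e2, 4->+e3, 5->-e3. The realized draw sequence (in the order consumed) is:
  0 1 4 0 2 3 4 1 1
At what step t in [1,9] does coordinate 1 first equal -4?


1

t=0: X=(-5, -3, -5), d=0 → +e1, X_1=(-4, -3, -5)
t=1: X=(-4, -3, -5), d=1 → -e1, X_2=(-5, -3, -5)
t=2: X=(-5, -3, -5), d=4 → +e3, X_3=(-5, -3, -4)
t=3: X=(-5, -3, -4), d=0 → +e1, X_4=(-4, -3, -4)
t=4: X=(-4, -3, -4), d=2 → +e2, X_5=(-4, -2, -4)
t=5: X=(-4, -2, -4), d=3 → -e2, X_6=(-4, -3, -4)
t=6: X=(-4, -3, -4), d=4 → +e3, X_7=(-4, -3, -3)
t=7: X=(-4, -3, -3), d=1 → -e1, X_8=(-5, -3, -3)
t=8: X=(-5, -3, -3), d=1 → -e1, X_9=(-6, -3, -3)


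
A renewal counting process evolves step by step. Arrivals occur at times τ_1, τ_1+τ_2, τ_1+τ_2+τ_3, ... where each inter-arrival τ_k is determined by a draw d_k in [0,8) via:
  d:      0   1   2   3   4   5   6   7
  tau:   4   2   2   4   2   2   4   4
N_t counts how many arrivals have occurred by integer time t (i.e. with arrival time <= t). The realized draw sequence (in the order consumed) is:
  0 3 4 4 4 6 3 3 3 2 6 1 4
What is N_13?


4

draw d_1=0: τ_1=4, arrival time A_1=4
draw d_2=3: τ_2=4, arrival time A_2=8
draw d_3=4: τ_3=2, arrival time A_3=10
draw d_4=4: τ_4=2, arrival time A_4=12
draw d_5=4: τ_5=2, arrival time A_5=14
draw d_6=6: τ_6=4, arrival time A_6=18
draw d_7=3: τ_7=4, arrival time A_7=22
draw d_8=3: τ_8=4, arrival time A_8=26
draw d_9=3: τ_9=4, arrival time A_9=30
draw d_10=2: τ_10=2, arrival time A_10=32
draw d_11=6: τ_11=4, arrival time A_11=36
draw d_12=1: τ_12=2, arrival time A_12=38
draw d_13=4: τ_13=2, arrival time A_13=40
N_t over t=0..13: 0:0 1:0 2:0 3:0 4:1 5:1 6:1 7:1 8:2 9:2 10:3 11:3 12:4 13:4


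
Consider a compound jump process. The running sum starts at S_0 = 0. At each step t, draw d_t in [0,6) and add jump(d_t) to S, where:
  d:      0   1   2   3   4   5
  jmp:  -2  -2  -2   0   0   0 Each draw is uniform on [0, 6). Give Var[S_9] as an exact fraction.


9

Outcome values over d=0..5: [-2, -2, -2, 0, 0, 0]
Σy = -6, Σy² = 12, M = 6
μ = -6/6 = -1,  σ² = 12/6 − (-1)² = 1
Independent increments: Var[S_9] = 9·σ² = 9·(1) = 9


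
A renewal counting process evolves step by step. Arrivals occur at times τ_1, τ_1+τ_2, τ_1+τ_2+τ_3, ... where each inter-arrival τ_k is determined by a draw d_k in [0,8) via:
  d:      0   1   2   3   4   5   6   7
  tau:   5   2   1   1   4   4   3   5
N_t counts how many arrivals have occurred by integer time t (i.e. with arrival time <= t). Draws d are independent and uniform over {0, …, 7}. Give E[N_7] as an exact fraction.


Inter-arrival values over d=0..7: [5, 2, 1, 1, 4, 4, 3, 5]
Each d has probability 1/8, so the pmf of τ is: f(1) = 1/4, f(2) = 1/8, f(3) = 1/8, f(4) = 1/4, f(5) = 1/4
Renewal equation for m(n) = E[N_n]: condition on τ_1 = k (if k <= n, one arrival plus a fresh copy on the remaining n−k steps): m(n) = F(n) + Σ_{k<=n} f(k)·m(n−k), where F(n) = P(τ <= n) and m(0) = 0
m(1) = F(1) = 1/4
m(2) = F(2) + f(1)·m(1) = 3/8 + 1/4·1/4 = 7/16
m(3) = F(3) + f(1)·m(2) + f(2)·m(1) = 1/2 + 1/4·7/16 + 1/8·1/4 = 41/64
m(4) = F(4) + f(1)·m(3) + f(2)·m(2) + f(3)·m(1) = 3/4 + 1/4·41/64 + 1/8·7/16 + 1/8·1/4 = 255/256
m(5) = F(5) + f(1)·m(4) + f(2)·m(3) + f(3)·m(2) + f(4)·m(1) = 1 + 1/4·255/256 + 1/8·41/64 + 1/8·7/16 + 1/4·1/4 = 1481/1024
m(6) = F(6) + f(1)·m(5) + f(2)·m(4) + f(3)·m(3) + f(4)·m(2) + f(5)·m(1) = 1 + 1/4·1481/1024 + 1/8·255/256 + 1/8·41/64 + 1/4·7/16 + 1/4·1/4 = 7119/4096
m(7) = F(7) + f(1)·m(6) + f(2)·m(5) + f(3)·m(4) + f(4)·m(3) + f(5)·m(2) = 1 + 1/4·7119/4096 + 1/8·1481/1024 + 1/8·255/256 + 1/4·41/64 + 1/4·7/16 = 32921/16384
E[N_7] = m(7) = 32921/16384

32921/16384


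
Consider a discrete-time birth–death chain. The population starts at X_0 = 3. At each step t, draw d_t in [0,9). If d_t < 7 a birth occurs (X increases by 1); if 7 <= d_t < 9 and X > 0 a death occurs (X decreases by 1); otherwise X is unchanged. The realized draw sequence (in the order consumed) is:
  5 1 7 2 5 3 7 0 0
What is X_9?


8

t=0: X=3, d=5 → birth, X_1=4
t=1: X=4, d=1 → birth, X_2=5
t=2: X=5, d=7 → death, X_3=4
t=3: X=4, d=2 → birth, X_4=5
t=4: X=5, d=5 → birth, X_5=6
t=5: X=6, d=3 → birth, X_6=7
t=6: X=7, d=7 → death, X_7=6
t=7: X=6, d=0 → birth, X_8=7
t=8: X=7, d=0 → birth, X_9=8


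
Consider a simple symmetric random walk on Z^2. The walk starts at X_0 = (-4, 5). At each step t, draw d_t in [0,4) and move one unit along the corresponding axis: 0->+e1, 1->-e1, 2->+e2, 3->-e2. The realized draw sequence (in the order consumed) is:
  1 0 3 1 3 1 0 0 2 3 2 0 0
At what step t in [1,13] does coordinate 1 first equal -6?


6

t=0: X=(-4, 5), d=1 → -e1, X_1=(-5, 5)
t=1: X=(-5, 5), d=0 → +e1, X_2=(-4, 5)
t=2: X=(-4, 5), d=3 → -e2, X_3=(-4, 4)
t=3: X=(-4, 4), d=1 → -e1, X_4=(-5, 4)
t=4: X=(-5, 4), d=3 → -e2, X_5=(-5, 3)
t=5: X=(-5, 3), d=1 → -e1, X_6=(-6, 3)
t=6: X=(-6, 3), d=0 → +e1, X_7=(-5, 3)
t=7: X=(-5, 3), d=0 → +e1, X_8=(-4, 3)
t=8: X=(-4, 3), d=2 → +e2, X_9=(-4, 4)
t=9: X=(-4, 4), d=3 → -e2, X_10=(-4, 3)
t=10: X=(-4, 3), d=2 → +e2, X_11=(-4, 4)
t=11: X=(-4, 4), d=0 → +e1, X_12=(-3, 4)
t=12: X=(-3, 4), d=0 → +e1, X_13=(-2, 4)


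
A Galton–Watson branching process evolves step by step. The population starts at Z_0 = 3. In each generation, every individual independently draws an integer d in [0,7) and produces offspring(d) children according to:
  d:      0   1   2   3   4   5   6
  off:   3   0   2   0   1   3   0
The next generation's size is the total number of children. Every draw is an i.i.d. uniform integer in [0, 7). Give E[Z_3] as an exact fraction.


Outcome values over d=0..6: [3, 0, 2, 0, 1, 3, 0]
Σy = 9, Σy² = 23, M = 7
μ = 9/7 = 9/7,  σ² = 23/7 − (9/7)² = 80/49
E[Z_0] = 3
E[Z_1] = 9/7·E[Z_0] = 27/7
E[Z_2] = 9/7·E[Z_1] = 243/49
E[Z_3] = 9/7·E[Z_2] = 2187/343

2187/343


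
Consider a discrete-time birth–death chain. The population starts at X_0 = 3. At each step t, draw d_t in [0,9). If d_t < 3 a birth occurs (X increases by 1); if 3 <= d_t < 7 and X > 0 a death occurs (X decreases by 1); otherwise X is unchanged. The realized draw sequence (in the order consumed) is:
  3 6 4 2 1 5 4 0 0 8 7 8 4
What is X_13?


t=0: X=3, d=3 → death, X_1=2
t=1: X=2, d=6 → death, X_2=1
t=2: X=1, d=4 → death, X_3=0
t=3: X=0, d=2 → birth, X_4=1
t=4: X=1, d=1 → birth, X_5=2
t=5: X=2, d=5 → death, X_6=1
t=6: X=1, d=4 → death, X_7=0
t=7: X=0, d=0 → birth, X_8=1
t=8: X=1, d=0 → birth, X_9=2
t=9: X=2, d=8 → hold, X_10=2
t=10: X=2, d=7 → hold, X_11=2
t=11: X=2, d=8 → hold, X_12=2
t=12: X=2, d=4 → death, X_13=1

1


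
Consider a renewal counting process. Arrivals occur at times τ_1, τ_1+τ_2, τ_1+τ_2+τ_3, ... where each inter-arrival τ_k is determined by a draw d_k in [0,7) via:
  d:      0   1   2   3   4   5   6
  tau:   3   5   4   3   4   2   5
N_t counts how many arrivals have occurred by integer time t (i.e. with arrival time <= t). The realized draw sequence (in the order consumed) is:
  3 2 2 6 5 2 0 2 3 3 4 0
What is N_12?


draw d_1=3: τ_1=3, arrival time A_1=3
draw d_2=2: τ_2=4, arrival time A_2=7
draw d_3=2: τ_3=4, arrival time A_3=11
draw d_4=6: τ_4=5, arrival time A_4=16
draw d_5=5: τ_5=2, arrival time A_5=18
draw d_6=2: τ_6=4, arrival time A_6=22
draw d_7=0: τ_7=3, arrival time A_7=25
draw d_8=2: τ_8=4, arrival time A_8=29
draw d_9=3: τ_9=3, arrival time A_9=32
draw d_10=3: τ_10=3, arrival time A_10=35
draw d_11=4: τ_11=4, arrival time A_11=39
draw d_12=0: τ_12=3, arrival time A_12=42
N_t over t=0..12: 0:0 1:0 2:0 3:1 4:1 5:1 6:1 7:2 8:2 9:2 10:2 11:3 12:3

3


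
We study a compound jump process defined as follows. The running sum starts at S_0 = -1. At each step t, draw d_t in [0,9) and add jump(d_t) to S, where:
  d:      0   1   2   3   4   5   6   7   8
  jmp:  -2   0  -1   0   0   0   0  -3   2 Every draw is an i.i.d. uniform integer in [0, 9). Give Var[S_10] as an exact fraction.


1460/81

Outcome values over d=0..8: [-2, 0, -1, 0, 0, 0, 0, -3, 2]
Σy = -4, Σy² = 18, M = 9
μ = -4/9 = -4/9,  σ² = 18/9 − (-4/9)² = 146/81
Independent increments: Var[S_10] = 10·σ² = 10·(146/81) = 1460/81


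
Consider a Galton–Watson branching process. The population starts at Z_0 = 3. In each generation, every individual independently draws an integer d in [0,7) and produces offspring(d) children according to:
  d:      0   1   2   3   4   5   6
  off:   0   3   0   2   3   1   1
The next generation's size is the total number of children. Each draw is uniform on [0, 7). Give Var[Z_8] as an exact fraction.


64079935320000000/33232930569601

Outcome values over d=0..6: [0, 3, 0, 2, 3, 1, 1]
Σy = 10, Σy² = 24, M = 7
μ = 10/7 = 10/7,  σ² = 24/7 − (10/7)² = 68/49
V_0 = 0, E_0 = 3
V_1 = 68/49·E_0 + (10/7)²·V_0 = 204/49;  E_1 = 30/7
V_2 = 68/49·E_1 + (10/7)²·V_1 = 34680/2401;  E_2 = 300/49
V_3 = 68/49·E_2 + (10/7)²·V_2 = 4467600/117649;  E_3 = 3000/343
V_4 = 68/49·E_3 + (10/7)²·V_3 = 516732000/5764801;  E_4 = 30000/2401
V_5 = 68/49·E_4 + (10/7)²·V_4 = 56571240000/282475249;  E_5 = 300000/16807
V_6 = 68/49·E_5 + (10/7)²·V_5 = 5999986800000/13841287201;  E_6 = 3000000/117649
V_7 = 68/49·E_6 + (10/7)²·V_6 = 623999076000000/678223072849;  E_7 = 30000000/823543
V_8 = 68/49·E_7 + (10/7)²·V_7 = 64079935320000000/33232930569601;  E_8 = 300000000/5764801


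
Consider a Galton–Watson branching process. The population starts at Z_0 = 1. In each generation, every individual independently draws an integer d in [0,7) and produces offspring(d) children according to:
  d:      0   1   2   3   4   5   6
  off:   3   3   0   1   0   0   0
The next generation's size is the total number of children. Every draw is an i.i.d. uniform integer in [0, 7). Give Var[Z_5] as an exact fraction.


60/7

Outcome values over d=0..6: [3, 3, 0, 1, 0, 0, 0]
Σy = 7, Σy² = 19, M = 7
μ = 7/7 = 1,  σ² = 19/7 − (1)² = 12/7
V_0 = 0, E_0 = 1
V_1 = 12/7·E_0 + (1)²·V_0 = 12/7;  E_1 = 1
V_2 = 12/7·E_1 + (1)²·V_1 = 24/7;  E_2 = 1
V_3 = 12/7·E_2 + (1)²·V_2 = 36/7;  E_3 = 1
V_4 = 12/7·E_3 + (1)²·V_3 = 48/7;  E_4 = 1
V_5 = 12/7·E_4 + (1)²·V_4 = 60/7;  E_5 = 1


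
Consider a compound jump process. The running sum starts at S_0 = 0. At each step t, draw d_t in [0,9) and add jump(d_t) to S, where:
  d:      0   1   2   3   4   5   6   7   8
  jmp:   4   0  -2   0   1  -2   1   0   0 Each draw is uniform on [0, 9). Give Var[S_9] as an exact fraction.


Outcome values over d=0..8: [4, 0, -2, 0, 1, -2, 1, 0, 0]
Σy = 2, Σy² = 26, M = 9
μ = 2/9 = 2/9,  σ² = 26/9 − (2/9)² = 230/81
Independent increments: Var[S_9] = 9·σ² = 9·(230/81) = 230/9

230/9


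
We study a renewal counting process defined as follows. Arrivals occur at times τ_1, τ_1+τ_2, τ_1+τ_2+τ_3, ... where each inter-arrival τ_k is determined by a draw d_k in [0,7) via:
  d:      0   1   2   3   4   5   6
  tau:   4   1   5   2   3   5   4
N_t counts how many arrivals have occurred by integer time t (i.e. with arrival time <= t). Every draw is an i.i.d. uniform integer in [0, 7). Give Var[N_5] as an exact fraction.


Inter-arrival values over d=0..6: [4, 1, 5, 2, 3, 5, 4]
Each d has probability 1/7, so the pmf of τ is: f(1) = 1/7, f(2) = 1/7, f(3) = 1/7, f(4) = 2/7, f(5) = 2/7
Let p_n(j) = P(N_n = j), with p_0 = [1]. Condition on τ_1: p_n(0) = P(τ > n), and for j >= 1, p_n(j) = Σ_{k<=n} f(k)·p_{n−k}(j−1)
p_1 = [6/7, 1/7]  (j = 0..1)
p_2 = [5/7, 13/49, 1/49]  (j = 0..2)
p_3 = [4/7, 18/49, 20/343, 1/343]  (j = 0..3)
p_4 = [2/7, 29/49, 38/343, 27/2401, 1/2401]  (j = 0..4)
p_5 = [0, 37/49, 74/343, 65/2401, 34/16807, 1/16807]  (j = 0..5)
E[N_5] = Σ j·p_5(j) = 21449/16807;  E[N_5²] = Σ j²·p_5(j) = 31859/16807
Var[N_5] = 31859/16807 − (21449/16807)² = 75394612/282475249

75394612/282475249


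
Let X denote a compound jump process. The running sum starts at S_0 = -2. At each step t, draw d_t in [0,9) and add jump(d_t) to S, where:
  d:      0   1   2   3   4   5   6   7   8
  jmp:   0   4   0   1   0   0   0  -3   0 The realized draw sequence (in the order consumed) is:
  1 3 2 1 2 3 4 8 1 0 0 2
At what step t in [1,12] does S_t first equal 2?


1

t=0: S=-2, d=1, jump=4, S_1=2
t=1: S=2, d=3, jump=1, S_2=3
t=2: S=3, d=2, jump=0, S_3=3
t=3: S=3, d=1, jump=4, S_4=7
t=4: S=7, d=2, jump=0, S_5=7
t=5: S=7, d=3, jump=1, S_6=8
t=6: S=8, d=4, jump=0, S_7=8
t=7: S=8, d=8, jump=0, S_8=8
t=8: S=8, d=1, jump=4, S_9=12
t=9: S=12, d=0, jump=0, S_10=12
t=10: S=12, d=0, jump=0, S_11=12
t=11: S=12, d=2, jump=0, S_12=12


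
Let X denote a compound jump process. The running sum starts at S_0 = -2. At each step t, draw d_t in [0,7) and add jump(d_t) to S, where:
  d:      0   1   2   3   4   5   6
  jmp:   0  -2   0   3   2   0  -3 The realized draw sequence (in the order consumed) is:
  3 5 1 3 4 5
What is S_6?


4

t=0: S=-2, d=3, jump=3, S_1=1
t=1: S=1, d=5, jump=0, S_2=1
t=2: S=1, d=1, jump=-2, S_3=-1
t=3: S=-1, d=3, jump=3, S_4=2
t=4: S=2, d=4, jump=2, S_5=4
t=5: S=4, d=5, jump=0, S_6=4


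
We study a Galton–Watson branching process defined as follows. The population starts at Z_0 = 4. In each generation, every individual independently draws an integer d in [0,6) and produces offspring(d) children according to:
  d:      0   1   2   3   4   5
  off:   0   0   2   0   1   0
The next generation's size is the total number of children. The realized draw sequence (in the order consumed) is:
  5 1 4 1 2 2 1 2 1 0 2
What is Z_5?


gen 0: Z_0=4, draws=[5, 1, 4, 1], offspring=[0, 0, 1, 0], Z_1=1
gen 1: Z_1=1, draws=[2], offspring=[2], Z_2=2
gen 2: Z_2=2, draws=[2, 1], offspring=[2, 0], Z_3=2
gen 3: Z_3=2, draws=[2, 1], offspring=[2, 0], Z_4=2
gen 4: Z_4=2, draws=[0, 2], offspring=[0, 2], Z_5=2

2


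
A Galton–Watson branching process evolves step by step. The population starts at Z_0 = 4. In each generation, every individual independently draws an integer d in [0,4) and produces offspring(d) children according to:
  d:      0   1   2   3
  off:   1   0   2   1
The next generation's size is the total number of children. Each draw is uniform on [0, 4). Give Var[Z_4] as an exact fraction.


Outcome values over d=0..3: [1, 0, 2, 1]
Σy = 4, Σy² = 6, M = 4
μ = 4/4 = 1,  σ² = 6/4 − (1)² = 1/2
V_0 = 0, E_0 = 4
V_1 = 1/2·E_0 + (1)²·V_0 = 2;  E_1 = 4
V_2 = 1/2·E_1 + (1)²·V_1 = 4;  E_2 = 4
V_3 = 1/2·E_2 + (1)²·V_2 = 6;  E_3 = 4
V_4 = 1/2·E_3 + (1)²·V_3 = 8;  E_4 = 4

8


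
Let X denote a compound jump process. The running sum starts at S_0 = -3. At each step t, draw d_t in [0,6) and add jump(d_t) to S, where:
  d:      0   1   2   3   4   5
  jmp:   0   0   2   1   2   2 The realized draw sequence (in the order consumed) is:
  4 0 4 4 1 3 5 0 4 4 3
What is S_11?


11

t=0: S=-3, d=4, jump=2, S_1=-1
t=1: S=-1, d=0, jump=0, S_2=-1
t=2: S=-1, d=4, jump=2, S_3=1
t=3: S=1, d=4, jump=2, S_4=3
t=4: S=3, d=1, jump=0, S_5=3
t=5: S=3, d=3, jump=1, S_6=4
t=6: S=4, d=5, jump=2, S_7=6
t=7: S=6, d=0, jump=0, S_8=6
t=8: S=6, d=4, jump=2, S_9=8
t=9: S=8, d=4, jump=2, S_10=10
t=10: S=10, d=3, jump=1, S_11=11


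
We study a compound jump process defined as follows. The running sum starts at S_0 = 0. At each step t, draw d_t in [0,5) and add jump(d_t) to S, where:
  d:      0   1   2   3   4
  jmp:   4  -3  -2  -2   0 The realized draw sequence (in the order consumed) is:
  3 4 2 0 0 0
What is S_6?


t=0: S=0, d=3, jump=-2, S_1=-2
t=1: S=-2, d=4, jump=0, S_2=-2
t=2: S=-2, d=2, jump=-2, S_3=-4
t=3: S=-4, d=0, jump=4, S_4=0
t=4: S=0, d=0, jump=4, S_5=4
t=5: S=4, d=0, jump=4, S_6=8

8


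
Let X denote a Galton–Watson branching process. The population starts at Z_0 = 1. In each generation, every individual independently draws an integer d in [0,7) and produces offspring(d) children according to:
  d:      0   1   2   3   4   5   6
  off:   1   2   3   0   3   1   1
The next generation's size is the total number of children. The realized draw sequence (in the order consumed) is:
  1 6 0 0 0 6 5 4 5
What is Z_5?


4

gen 0: Z_0=1, draws=[1], offspring=[2], Z_1=2
gen 1: Z_1=2, draws=[6, 0], offspring=[1, 1], Z_2=2
gen 2: Z_2=2, draws=[0, 0], offspring=[1, 1], Z_3=2
gen 3: Z_3=2, draws=[6, 5], offspring=[1, 1], Z_4=2
gen 4: Z_4=2, draws=[4, 5], offspring=[3, 1], Z_5=4


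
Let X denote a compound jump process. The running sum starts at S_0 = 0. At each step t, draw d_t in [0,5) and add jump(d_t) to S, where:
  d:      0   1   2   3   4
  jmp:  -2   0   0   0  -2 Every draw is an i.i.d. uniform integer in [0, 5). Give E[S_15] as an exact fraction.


Outcome values over d=0..4: [-2, 0, 0, 0, -2]
Σy = -4, Σy² = 8, M = 5
μ = -4/5 = -4/5,  σ² = 8/5 − (-4/5)² = 24/25
E[S_15] = 0 + 15·(-4/5) = -12

-12


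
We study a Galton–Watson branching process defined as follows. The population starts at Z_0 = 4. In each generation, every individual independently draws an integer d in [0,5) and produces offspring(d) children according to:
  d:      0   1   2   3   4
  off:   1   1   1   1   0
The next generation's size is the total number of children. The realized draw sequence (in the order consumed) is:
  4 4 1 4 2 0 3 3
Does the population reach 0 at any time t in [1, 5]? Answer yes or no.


gen 0: Z_0=4, draws=[4, 4, 1, 4], offspring=[0, 0, 1, 0], Z_1=1
gen 1: Z_1=1, draws=[2], offspring=[1], Z_2=1
gen 2: Z_2=1, draws=[0], offspring=[1], Z_3=1
gen 3: Z_3=1, draws=[3], offspring=[1], Z_4=1
gen 4: Z_4=1, draws=[3], offspring=[1], Z_5=1

no


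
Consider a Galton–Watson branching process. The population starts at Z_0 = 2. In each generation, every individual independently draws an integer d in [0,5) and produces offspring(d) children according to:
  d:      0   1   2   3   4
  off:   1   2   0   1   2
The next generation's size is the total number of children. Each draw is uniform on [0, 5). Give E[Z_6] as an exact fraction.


93312/15625

Outcome values over d=0..4: [1, 2, 0, 1, 2]
Σy = 6, Σy² = 10, M = 5
μ = 6/5 = 6/5,  σ² = 10/5 − (6/5)² = 14/25
E[Z_0] = 2
E[Z_1] = 6/5·E[Z_0] = 12/5
E[Z_2] = 6/5·E[Z_1] = 72/25
E[Z_3] = 6/5·E[Z_2] = 432/125
E[Z_4] = 6/5·E[Z_3] = 2592/625
E[Z_5] = 6/5·E[Z_4] = 15552/3125
E[Z_6] = 6/5·E[Z_5] = 93312/15625


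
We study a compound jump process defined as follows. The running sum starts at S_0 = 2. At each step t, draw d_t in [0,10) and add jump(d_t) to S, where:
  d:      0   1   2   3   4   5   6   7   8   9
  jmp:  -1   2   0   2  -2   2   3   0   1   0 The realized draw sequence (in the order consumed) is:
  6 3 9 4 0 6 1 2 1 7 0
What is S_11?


t=0: S=2, d=6, jump=3, S_1=5
t=1: S=5, d=3, jump=2, S_2=7
t=2: S=7, d=9, jump=0, S_3=7
t=3: S=7, d=4, jump=-2, S_4=5
t=4: S=5, d=0, jump=-1, S_5=4
t=5: S=4, d=6, jump=3, S_6=7
t=6: S=7, d=1, jump=2, S_7=9
t=7: S=9, d=2, jump=0, S_8=9
t=8: S=9, d=1, jump=2, S_9=11
t=9: S=11, d=7, jump=0, S_10=11
t=10: S=11, d=0, jump=-1, S_11=10

10


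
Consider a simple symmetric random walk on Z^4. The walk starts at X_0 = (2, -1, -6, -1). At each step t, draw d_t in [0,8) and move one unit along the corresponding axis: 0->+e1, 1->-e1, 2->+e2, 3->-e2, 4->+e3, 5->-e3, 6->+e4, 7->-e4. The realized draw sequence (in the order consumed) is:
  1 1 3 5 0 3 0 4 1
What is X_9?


(1, -3, -6, -1)

t=0: X=(2, -1, -6, -1), d=1 → -e1, X_1=(1, -1, -6, -1)
t=1: X=(1, -1, -6, -1), d=1 → -e1, X_2=(0, -1, -6, -1)
t=2: X=(0, -1, -6, -1), d=3 → -e2, X_3=(0, -2, -6, -1)
t=3: X=(0, -2, -6, -1), d=5 → -e3, X_4=(0, -2, -7, -1)
t=4: X=(0, -2, -7, -1), d=0 → +e1, X_5=(1, -2, -7, -1)
t=5: X=(1, -2, -7, -1), d=3 → -e2, X_6=(1, -3, -7, -1)
t=6: X=(1, -3, -7, -1), d=0 → +e1, X_7=(2, -3, -7, -1)
t=7: X=(2, -3, -7, -1), d=4 → +e3, X_8=(2, -3, -6, -1)
t=8: X=(2, -3, -6, -1), d=1 → -e1, X_9=(1, -3, -6, -1)


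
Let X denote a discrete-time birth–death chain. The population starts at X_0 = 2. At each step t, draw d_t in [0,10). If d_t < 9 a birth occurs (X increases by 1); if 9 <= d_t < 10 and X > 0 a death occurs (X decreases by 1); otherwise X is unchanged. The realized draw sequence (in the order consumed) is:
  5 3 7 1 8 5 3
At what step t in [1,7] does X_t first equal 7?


5

t=0: X=2, d=5 → birth, X_1=3
t=1: X=3, d=3 → birth, X_2=4
t=2: X=4, d=7 → birth, X_3=5
t=3: X=5, d=1 → birth, X_4=6
t=4: X=6, d=8 → birth, X_5=7
t=5: X=7, d=5 → birth, X_6=8
t=6: X=8, d=3 → birth, X_7=9


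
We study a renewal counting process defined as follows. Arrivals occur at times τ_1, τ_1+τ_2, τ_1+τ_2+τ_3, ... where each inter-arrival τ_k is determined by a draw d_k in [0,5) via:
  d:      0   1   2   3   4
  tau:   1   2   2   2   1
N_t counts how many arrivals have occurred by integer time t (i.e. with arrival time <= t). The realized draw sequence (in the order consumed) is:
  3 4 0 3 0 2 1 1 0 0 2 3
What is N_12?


7

draw d_1=3: τ_1=2, arrival time A_1=2
draw d_2=4: τ_2=1, arrival time A_2=3
draw d_3=0: τ_3=1, arrival time A_3=4
draw d_4=3: τ_4=2, arrival time A_4=6
draw d_5=0: τ_5=1, arrival time A_5=7
draw d_6=2: τ_6=2, arrival time A_6=9
draw d_7=1: τ_7=2, arrival time A_7=11
draw d_8=1: τ_8=2, arrival time A_8=13
draw d_9=0: τ_9=1, arrival time A_9=14
draw d_10=0: τ_10=1, arrival time A_10=15
draw d_11=2: τ_11=2, arrival time A_11=17
draw d_12=3: τ_12=2, arrival time A_12=19
N_t over t=0..12: 0:0 1:0 2:1 3:2 4:3 5:3 6:4 7:5 8:5 9:6 10:6 11:7 12:7
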